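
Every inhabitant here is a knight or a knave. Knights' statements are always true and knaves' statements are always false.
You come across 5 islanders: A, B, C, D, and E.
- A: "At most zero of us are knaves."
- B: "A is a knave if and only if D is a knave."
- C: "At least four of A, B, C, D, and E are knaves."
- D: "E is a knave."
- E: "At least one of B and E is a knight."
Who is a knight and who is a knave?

Suppose A is a knight. Then A's statement "at most zero of us are knaves" would have to be true. Checking the 16 ways to assign the others, none is consistent with every speaker.
(For instance, with B=knight, C=knave, D=knave, E=knight, A's claim "at most zero of us are knaves" comes out false where it would need to be true.)
So A must be a knave, making "at most zero of us are knaves" false. Taking A=knave, B=knight, C=knave, D=knave, E=knight, each remaining statement checks out:
  B (knight): "A is a knave if and only if D is a knave" — true. ✓
  C (knave): "at least four of A, B, C, D, and E are knaves" — false. ✓
  D (knave): "E is a knave" — false. ✓
  E (knight): "at least one of B and E is a knight" — true. ✓
This is the unique consistent assignment.

A is a knave, B is a knight, C is a knave, D is a knave, and E is a knight.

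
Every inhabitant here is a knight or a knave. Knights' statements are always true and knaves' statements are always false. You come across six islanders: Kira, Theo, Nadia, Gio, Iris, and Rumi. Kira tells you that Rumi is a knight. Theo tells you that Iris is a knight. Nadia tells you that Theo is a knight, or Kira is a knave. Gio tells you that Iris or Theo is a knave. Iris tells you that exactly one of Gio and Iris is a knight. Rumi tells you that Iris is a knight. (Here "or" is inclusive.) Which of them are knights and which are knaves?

Kira is a knight, so "Rumi is a knight" must be true — and it is.
Theo is a knight, and the claim "Iris is a knight" is indeed true.
Since Nadia is a knight, "Theo is a knight, or Kira is a knave" needs to be true, which holds.
Gio (knave): "Iris or Theo is a knave" — False. ✓
Iris is a knight; "exactly one of Gio and Iris is a knight" is true, as required.
As a knight, Rumi's statement "Iris is a knight" should be true; it is.

Knights: Kira, Theo, Nadia, Iris, and Rumi. Knaves: Gio.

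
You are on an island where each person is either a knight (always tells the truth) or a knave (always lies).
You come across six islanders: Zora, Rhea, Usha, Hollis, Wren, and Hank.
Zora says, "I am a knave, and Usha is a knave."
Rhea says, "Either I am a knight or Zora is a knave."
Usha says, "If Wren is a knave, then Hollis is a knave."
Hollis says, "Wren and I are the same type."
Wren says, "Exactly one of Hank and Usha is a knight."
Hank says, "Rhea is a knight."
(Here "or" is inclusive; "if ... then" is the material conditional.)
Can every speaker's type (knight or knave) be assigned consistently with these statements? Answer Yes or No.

No

Checking all 64 assignments, each has at least one speaker whose statement's truth value contradicts their type.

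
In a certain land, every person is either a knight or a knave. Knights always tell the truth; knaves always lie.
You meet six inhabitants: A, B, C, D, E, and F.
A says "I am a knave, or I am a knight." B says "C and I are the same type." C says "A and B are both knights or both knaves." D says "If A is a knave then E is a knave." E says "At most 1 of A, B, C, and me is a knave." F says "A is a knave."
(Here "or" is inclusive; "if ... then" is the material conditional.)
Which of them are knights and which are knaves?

A is a knight, B is a knight, C is a knight, D is a knight, E is a knight, and F is a knave.

A is a knight; "I am a knave, or I am a knight" is True, as required.
B (knight): "C and I are the same type" — True. ✓
C is a knight, so "A and B are both knights or both knaves" must be True — and it is.
D is a knight, and the claim "if A is a knave then E is a knave" is indeed True.
E is a knight; "at most 1 of A, B, C, and me is a knave" is True, as required.
F is a knave; "A is a knave" is false, as required.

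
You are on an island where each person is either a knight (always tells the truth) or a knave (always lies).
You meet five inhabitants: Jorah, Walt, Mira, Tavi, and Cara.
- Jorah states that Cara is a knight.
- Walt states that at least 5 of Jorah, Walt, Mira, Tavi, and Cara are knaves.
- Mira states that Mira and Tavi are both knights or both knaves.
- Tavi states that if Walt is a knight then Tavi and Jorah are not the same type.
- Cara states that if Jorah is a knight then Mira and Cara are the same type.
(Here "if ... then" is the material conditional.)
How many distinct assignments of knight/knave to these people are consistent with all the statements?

1

Consistent assignments:
  Jorah=knight, Walt=knave, Mira=knight, Tavi=knight, Cara=knight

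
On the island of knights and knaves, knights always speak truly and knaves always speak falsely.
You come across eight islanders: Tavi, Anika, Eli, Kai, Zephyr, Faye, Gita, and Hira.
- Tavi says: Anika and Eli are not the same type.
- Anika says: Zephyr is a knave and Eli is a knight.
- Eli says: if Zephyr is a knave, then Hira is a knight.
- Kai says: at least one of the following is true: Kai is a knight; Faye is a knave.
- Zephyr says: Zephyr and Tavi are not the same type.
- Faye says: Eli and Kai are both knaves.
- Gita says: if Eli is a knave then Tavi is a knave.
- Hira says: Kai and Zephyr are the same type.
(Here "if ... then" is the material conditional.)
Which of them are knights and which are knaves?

Since Tavi is a knave, "Anika and Eli are not the same type" needs to be false, which holds.
Anika (knave): "Zephyr is a knave and Eli is a knight" — false. ✓
Eli is a knave, and the claim "if Zephyr is a knave, then Hira is a knight" is indeed false.
As a knight, Kai's statement "at least one of the following is true: Kai is a knight; Faye is a knave" should be true; it is.
Zephyr is a knave, and the claim "Zephyr and Tavi are not the same type" is indeed false.
Since Faye is a knave, "Eli and Kai are both knaves" needs to be false, which holds.
As a knight, Gita's statement "if Eli is a knave then Tavi is a knave" should be true; it is.
Hira is a knave, and the claim "Kai and Zephyr are the same type" is indeed false.

Knights: Kai and Gita. Knaves: Tavi, Anika, Eli, Zephyr, Faye, and Hira.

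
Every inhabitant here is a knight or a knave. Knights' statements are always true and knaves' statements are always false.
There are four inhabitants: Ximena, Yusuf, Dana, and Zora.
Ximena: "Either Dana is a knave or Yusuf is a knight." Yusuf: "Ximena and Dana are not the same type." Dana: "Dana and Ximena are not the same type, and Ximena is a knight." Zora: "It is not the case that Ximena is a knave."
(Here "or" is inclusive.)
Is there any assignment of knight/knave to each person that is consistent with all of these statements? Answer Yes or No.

No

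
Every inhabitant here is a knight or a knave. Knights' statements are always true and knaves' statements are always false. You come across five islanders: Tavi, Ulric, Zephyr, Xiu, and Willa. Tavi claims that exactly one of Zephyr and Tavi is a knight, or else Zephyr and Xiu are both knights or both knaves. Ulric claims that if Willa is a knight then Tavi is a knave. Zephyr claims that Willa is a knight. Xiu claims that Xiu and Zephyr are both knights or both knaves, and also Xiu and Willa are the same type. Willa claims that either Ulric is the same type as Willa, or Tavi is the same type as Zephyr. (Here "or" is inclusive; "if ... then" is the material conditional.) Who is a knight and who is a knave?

Knights: Tavi, Zephyr, Xiu, and Willa. Knaves: Ulric.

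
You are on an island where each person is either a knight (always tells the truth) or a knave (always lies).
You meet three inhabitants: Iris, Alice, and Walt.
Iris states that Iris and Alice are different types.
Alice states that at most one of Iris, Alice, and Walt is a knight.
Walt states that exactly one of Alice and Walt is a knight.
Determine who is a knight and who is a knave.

Knights: Iris and Walt. Knaves: Alice.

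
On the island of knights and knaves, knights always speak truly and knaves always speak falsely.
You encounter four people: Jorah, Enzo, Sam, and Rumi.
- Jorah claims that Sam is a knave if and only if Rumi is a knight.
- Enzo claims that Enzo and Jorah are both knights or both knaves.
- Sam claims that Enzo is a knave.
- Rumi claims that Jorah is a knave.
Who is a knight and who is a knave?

Jorah (knight): "Sam is a knave if and only if Rumi is a knight" — True. ✓
Since Enzo is a knave, "Enzo and Jorah are both knights or both knaves" needs to be false, which holds.
Sam is a knight, and the claim "Enzo is a knave" is indeed True.
Rumi is a knave, so "Jorah is a knave" must be false — and it is.

Jorah is a knight, Enzo is a knave, Sam is a knight, and Rumi is a knave.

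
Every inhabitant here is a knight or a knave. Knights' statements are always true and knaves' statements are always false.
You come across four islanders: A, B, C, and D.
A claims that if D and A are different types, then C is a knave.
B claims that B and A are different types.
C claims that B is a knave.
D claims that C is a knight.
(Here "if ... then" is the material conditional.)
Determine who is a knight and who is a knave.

A is a knave, B is a knave, C is a knight, and D is a knight.

A is a knave, and the claim "if D and A are different types, then C is a knave" is indeed False.
B is a knave; "B and A are different types" is False, as required.
Since C is a knight, "B is a knave" needs to be true, which holds.
D is a knight, and the claim "C is a knight" is indeed true.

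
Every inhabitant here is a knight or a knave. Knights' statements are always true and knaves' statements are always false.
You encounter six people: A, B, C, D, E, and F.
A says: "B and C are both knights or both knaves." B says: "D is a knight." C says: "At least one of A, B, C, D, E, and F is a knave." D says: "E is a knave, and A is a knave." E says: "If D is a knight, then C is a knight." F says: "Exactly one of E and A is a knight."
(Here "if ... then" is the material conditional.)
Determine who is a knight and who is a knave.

Knights: C, E, and F. Knaves: A, B, and D.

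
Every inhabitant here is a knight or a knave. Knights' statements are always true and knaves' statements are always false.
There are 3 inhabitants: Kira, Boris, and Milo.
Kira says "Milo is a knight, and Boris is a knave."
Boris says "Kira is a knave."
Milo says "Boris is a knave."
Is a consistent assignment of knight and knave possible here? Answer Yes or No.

Yes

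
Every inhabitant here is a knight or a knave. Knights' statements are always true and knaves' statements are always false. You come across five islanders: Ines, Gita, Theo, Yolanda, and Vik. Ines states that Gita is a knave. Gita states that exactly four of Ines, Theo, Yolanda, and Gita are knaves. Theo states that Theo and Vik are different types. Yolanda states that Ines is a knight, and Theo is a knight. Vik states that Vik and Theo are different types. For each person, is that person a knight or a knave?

Ines is a knight; "Gita is a knave" is True, as required.
Gita is a knave, and the claim "exactly four of Ines, Theo, Yolanda, and Gita are knaves" is indeed False.
Theo is a knave, and the claim "Theo and Vik are different types" is indeed False.
Since Yolanda is a knave, "Ines is a knight, and Theo is a knight" needs to be False, which holds.
Vik is a knave, and the claim "Vik and Theo are different types" is indeed False.

Ines is a knight, Gita is a knave, Theo is a knave, Yolanda is a knave, and Vik is a knave.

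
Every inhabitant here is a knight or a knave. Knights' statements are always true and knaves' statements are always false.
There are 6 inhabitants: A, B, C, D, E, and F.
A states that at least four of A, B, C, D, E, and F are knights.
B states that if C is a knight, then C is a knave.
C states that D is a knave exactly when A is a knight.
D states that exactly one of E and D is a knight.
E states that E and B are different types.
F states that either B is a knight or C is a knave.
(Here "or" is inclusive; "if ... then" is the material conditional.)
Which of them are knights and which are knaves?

Knights: C and D. Knaves: A, B, E, and F.

A (knave): "at least four of A, B, C, D, E, and F are knights" — false. ✓
B is a knave; "if C is a knight, then C is a knave" is false, as required.
C is a knight; "D is a knave exactly when A is a knight" is True, as required.
D is a knight, so "exactly one of E and D is a knight" must be True — and it is.
As a knave, E's statement "E and B are different types" should be false; it is.
As a knave, F's statement "either B is a knight or C is a knave" should be false; it is.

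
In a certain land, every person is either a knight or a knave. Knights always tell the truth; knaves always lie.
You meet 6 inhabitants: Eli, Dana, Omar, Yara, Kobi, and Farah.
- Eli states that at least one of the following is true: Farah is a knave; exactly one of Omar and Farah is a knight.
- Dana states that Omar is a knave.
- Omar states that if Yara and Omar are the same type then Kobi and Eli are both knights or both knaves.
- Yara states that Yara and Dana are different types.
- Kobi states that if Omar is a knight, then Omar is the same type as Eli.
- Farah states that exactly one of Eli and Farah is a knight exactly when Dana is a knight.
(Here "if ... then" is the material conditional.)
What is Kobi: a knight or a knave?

Kobi is a knight.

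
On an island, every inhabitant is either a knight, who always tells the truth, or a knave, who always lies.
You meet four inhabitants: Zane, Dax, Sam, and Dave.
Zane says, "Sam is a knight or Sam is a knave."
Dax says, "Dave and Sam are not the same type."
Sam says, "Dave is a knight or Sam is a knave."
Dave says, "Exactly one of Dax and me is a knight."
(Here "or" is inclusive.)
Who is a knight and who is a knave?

Knights: Zane, Sam, and Dave. Knaves: Dax.

Zane (knight): "Sam is a knight or Sam is a knave" — true. ✓
Dax is a knave; "Dave and Sam are not the same type" is false, as required.
Sam is a knight, and the claim "Dave is a knight or Sam is a knave" is indeed true.
As a knight, Dave's statement "exactly one of Dax and me is a knight" should be true; it is.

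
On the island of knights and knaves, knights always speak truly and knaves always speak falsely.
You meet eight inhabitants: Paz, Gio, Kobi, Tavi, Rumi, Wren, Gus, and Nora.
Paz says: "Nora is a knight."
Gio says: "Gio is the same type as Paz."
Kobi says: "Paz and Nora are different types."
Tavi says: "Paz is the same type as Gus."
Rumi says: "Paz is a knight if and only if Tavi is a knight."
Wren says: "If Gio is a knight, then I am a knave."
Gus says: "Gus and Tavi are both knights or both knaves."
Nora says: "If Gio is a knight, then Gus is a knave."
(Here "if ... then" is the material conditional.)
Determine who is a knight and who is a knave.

Paz is a knight, Gio is a knave, Kobi is a knave, Tavi is a knight, Rumi is a knight, Wren is a knight, Gus is a knight, and Nora is a knight.

Paz is a knight, and the claim "Nora is a knight" is indeed true.
Since Gio is a knave, "Gio is the same type as Paz" needs to be false, which holds.
Kobi is a knave, so "Paz and Nora are different types" must be false — and it is.
Tavi is a knight, so "Paz is the same type as Gus" must be true — and it is.
Rumi is a knight, and the claim "Paz is a knight if and only if Tavi is a knight" is indeed true.
Wren (knight): "if Gio is a knight, then I am a knave" — true. ✓
Since Gus is a knight, "Gus and Tavi are both knights or both knaves" needs to be true, which holds.
Nora is a knight; "if Gio is a knight, then Gus is a knave" is true, as required.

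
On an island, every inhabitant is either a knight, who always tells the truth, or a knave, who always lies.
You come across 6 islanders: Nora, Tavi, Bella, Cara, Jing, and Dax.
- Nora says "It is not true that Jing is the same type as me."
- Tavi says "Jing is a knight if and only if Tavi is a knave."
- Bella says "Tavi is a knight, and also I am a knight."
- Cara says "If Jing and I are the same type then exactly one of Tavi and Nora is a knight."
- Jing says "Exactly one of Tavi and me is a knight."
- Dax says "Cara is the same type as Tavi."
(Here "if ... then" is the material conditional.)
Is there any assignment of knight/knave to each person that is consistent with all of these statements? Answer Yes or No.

Yes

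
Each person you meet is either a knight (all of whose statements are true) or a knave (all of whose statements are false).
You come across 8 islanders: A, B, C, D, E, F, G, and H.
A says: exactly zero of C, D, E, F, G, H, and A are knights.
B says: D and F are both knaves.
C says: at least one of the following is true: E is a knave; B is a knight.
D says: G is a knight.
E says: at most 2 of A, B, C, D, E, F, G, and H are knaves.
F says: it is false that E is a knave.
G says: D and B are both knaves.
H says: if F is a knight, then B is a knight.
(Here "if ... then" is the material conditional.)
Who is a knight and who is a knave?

A is a knave, B is a knight, C is a knight, D is a knave, E is a knave, F is a knave, G is a knave, and H is a knight.

As a knave, A's statement "exactly zero of C, D, E, F, G, H, and A are knights" should be false; it is.
B is a knight; "D and F are both knaves" is true, as required.
As a knight, C's statement "at least one of the following is true: E is a knave; B is a knight" should be true; it is.
Since D is a knave, "G is a knight" needs to be false, which holds.
E is a knave, and the claim "at most 2 of A, B, C, D, E, F, G, and H are knaves" is indeed false.
F is a knave; "it is false that E is a knave" is false, as required.
Since G is a knave, "D and B are both knaves" needs to be false, which holds.
H (knight): "if F is a knight, then B is a knight" — true. ✓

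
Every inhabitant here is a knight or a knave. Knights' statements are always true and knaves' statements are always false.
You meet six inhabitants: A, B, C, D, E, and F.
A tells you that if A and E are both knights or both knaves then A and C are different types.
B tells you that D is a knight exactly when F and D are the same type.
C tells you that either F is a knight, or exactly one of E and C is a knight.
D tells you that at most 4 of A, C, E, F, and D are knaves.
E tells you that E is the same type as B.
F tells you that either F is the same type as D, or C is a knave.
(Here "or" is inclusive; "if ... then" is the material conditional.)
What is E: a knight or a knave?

E is a knave.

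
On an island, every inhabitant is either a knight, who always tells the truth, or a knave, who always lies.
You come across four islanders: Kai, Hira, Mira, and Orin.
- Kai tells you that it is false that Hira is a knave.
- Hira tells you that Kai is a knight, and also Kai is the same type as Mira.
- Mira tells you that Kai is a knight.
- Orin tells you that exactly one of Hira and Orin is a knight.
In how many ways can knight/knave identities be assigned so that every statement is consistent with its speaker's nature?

Consistent assignments:
  Kai=knave, Hira=knave, Mira=knave, Orin=knight
  Kai=knave, Hira=knave, Mira=knave, Orin=knave

2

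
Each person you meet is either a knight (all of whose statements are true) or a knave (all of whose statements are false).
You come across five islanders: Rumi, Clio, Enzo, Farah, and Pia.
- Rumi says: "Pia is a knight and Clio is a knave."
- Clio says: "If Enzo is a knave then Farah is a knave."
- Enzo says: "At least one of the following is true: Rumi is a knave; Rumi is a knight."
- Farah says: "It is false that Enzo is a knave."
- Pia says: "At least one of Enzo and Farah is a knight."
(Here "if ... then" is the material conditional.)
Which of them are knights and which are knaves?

Knights: Clio, Enzo, Farah, and Pia. Knaves: Rumi.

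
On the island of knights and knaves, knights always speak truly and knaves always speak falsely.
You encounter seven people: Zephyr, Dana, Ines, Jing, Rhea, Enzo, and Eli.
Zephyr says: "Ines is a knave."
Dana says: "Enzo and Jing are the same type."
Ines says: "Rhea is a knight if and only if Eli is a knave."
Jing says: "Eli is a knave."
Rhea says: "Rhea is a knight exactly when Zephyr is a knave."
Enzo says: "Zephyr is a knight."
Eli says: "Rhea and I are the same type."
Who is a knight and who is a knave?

Zephyr is a knave, Dana is a knave, Ines is a knight, Jing is a knight, Rhea is a knight, Enzo is a knave, and Eli is a knave.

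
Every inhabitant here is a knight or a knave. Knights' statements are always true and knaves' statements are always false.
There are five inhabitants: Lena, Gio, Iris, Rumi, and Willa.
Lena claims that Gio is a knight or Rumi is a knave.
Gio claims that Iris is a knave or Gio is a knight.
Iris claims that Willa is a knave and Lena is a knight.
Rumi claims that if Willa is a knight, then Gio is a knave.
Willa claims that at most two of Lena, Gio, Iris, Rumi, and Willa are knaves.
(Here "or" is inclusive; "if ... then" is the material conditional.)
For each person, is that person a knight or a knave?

Lena is a knight, Gio is a knight, Iris is a knave, Rumi is a knave, and Willa is a knight.

As a knight, Lena's statement "Gio is a knight or Rumi is a knave" should be True; it is.
Gio (knight): "Iris is a knave or Gio is a knight" — True. ✓
Iris is a knave, so "Willa is a knave and Lena is a knight" must be False — and it is.
Rumi is a knave, and the claim "if Willa is a knight, then Gio is a knave" is indeed False.
As a knight, Willa's statement "at most two of Lena, Gio, Iris, Rumi, and Willa are knaves" should be True; it is.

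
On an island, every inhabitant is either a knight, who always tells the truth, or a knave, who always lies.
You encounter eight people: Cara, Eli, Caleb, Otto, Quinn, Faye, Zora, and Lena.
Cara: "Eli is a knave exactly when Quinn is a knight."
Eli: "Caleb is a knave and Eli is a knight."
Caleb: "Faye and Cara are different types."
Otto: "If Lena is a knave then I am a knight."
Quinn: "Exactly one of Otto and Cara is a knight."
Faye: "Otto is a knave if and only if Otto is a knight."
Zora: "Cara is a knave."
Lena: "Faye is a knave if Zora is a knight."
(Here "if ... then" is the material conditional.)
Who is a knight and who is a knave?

As a knave, Cara's statement "Eli is a knave exactly when Quinn is a knight" should be false; it is.
Eli is a knight; "Caleb is a knave and Eli is a knight" is true, as required.
As a knave, Caleb's statement "Faye and Cara are different types" should be false; it is.
Otto is a knight; "if Lena is a knave then I am a knight" is true, as required.
Quinn is a knight; "exactly one of Otto and Cara is a knight" is true, as required.
Since Faye is a knave, "Otto is a knave if and only if Otto is a knight" needs to be false, which holds.
Zora (knight): "Cara is a knave" — true. ✓
Since Lena is a knight, "Faye is a knave if Zora is a knight" needs to be true, which holds.

Cara is a knave, Eli is a knight, Caleb is a knave, Otto is a knight, Quinn is a knight, Faye is a knave, Zora is a knight, and Lena is a knight.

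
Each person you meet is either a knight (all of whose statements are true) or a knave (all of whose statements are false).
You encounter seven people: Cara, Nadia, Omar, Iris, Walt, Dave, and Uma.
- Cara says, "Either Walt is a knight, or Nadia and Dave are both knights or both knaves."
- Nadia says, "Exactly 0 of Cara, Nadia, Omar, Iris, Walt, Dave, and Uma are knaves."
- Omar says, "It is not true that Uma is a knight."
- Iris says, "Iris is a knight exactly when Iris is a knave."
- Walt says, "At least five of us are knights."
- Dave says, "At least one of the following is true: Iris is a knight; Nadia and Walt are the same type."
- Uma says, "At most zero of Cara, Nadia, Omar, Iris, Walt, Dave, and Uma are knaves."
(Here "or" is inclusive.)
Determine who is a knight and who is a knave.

Cara is a knave, Nadia is a knave, Omar is a knight, Iris is a knave, Walt is a knave, Dave is a knight, and Uma is a knave.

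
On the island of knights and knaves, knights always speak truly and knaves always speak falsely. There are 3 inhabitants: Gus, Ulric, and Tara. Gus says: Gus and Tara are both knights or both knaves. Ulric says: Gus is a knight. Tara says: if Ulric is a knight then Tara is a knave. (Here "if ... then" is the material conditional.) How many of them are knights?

The unique consistent assignment is Gus=knave, Ulric=knave, Tara=knight.
That has 1 knight.

1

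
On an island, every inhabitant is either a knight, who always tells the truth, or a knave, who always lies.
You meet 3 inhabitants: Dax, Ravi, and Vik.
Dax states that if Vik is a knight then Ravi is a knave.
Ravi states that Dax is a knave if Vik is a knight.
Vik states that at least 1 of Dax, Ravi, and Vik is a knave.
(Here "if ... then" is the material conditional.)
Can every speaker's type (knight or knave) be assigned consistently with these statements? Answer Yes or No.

One consistent assignment: Dax=knight, Ravi=knave, Vik=knight.

Yes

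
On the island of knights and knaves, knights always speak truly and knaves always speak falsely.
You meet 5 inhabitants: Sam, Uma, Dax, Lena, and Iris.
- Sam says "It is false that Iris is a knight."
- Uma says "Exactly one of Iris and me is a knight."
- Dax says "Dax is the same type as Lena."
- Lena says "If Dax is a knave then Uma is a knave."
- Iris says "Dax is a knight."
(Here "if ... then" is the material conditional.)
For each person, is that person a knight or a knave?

Knights: Sam and Lena. Knaves: Uma, Dax, and Iris.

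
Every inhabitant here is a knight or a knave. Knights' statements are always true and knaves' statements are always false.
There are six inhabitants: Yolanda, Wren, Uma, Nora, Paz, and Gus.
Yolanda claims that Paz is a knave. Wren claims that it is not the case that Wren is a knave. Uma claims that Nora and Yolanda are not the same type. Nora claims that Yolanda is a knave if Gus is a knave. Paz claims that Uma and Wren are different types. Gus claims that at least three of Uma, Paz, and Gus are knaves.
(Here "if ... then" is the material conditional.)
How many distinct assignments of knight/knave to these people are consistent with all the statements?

2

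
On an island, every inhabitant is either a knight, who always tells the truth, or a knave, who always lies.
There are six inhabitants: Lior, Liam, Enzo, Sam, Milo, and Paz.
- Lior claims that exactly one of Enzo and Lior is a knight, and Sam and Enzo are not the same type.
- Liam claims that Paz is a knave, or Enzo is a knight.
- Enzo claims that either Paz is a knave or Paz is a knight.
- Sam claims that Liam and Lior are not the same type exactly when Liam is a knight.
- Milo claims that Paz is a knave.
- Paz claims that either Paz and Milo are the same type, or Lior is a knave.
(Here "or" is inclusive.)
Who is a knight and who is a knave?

Lior is a knave, Liam is a knight, Enzo is a knight, Sam is a knight, Milo is a knave, and Paz is a knight.

Lior is a knave; "exactly one of Enzo and Lior is a knight, and Sam and Enzo are not the same type" is False, as required.
Liam is a knight, so "Paz is a knave, or Enzo is a knight" must be True — and it is.
Enzo is a knight, so "either Paz is a knave or Paz is a knight" must be True — and it is.
Sam is a knight, so "Liam and Lior are not the same type exactly when Liam is a knight" must be True — and it is.
Milo is a knave; "Paz is a knave" is False, as required.
As a knight, Paz's statement "either Paz and Milo are the same type, or Lior is a knave" should be True; it is.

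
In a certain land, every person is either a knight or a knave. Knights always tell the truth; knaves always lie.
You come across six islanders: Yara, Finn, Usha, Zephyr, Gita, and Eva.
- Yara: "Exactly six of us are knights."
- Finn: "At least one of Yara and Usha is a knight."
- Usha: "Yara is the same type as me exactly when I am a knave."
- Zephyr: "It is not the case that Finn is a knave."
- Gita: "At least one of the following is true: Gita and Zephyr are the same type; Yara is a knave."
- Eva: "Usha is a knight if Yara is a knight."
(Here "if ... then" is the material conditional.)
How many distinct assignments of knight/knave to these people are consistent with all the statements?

Consistent assignments:
  Yara=knave, Finn=knight, Usha=knight, Zephyr=knight, Gita=knight, Eva=knight

1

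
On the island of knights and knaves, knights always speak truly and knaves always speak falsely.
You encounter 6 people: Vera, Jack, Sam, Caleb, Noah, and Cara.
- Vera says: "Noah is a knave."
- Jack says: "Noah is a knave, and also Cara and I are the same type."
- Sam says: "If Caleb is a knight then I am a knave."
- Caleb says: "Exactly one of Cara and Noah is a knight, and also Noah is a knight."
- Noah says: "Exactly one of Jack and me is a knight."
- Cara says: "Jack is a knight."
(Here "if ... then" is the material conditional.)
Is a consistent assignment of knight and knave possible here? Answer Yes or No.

No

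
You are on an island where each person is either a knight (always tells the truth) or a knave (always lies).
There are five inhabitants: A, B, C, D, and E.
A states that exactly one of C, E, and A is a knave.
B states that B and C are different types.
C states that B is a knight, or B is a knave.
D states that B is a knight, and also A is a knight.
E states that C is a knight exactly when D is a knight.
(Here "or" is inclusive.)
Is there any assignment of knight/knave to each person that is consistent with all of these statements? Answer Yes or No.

No

Checking all 32 assignments, each has at least one speaker whose statement's truth value contradicts their type.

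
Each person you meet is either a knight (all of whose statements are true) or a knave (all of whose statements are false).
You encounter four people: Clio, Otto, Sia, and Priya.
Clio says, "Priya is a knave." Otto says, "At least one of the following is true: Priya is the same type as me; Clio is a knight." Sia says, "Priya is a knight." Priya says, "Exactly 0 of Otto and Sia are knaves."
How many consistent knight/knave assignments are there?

Consistent assignments:
  Clio=knight, Otto=knight, Sia=knave, Priya=knave
  Clio=knave, Otto=knight, Sia=knight, Priya=knight

2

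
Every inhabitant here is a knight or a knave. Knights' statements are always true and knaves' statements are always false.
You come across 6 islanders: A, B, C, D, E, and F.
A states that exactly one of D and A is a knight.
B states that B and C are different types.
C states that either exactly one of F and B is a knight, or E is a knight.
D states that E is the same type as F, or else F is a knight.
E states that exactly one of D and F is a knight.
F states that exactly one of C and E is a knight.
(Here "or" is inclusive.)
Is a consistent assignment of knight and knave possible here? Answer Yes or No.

No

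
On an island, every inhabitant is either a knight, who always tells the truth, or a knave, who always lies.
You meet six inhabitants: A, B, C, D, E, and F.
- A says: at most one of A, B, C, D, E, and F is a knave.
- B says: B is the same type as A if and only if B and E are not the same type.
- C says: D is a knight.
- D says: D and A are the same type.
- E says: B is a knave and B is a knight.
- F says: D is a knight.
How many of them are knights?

5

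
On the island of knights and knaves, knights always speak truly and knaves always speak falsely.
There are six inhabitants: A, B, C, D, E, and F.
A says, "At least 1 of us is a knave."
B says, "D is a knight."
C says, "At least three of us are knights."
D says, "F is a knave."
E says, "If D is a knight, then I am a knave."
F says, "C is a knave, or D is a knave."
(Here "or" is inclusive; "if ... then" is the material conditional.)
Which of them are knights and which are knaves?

A is a knight; "at least 1 of us is a knave" is True, as required.
B is a knave; "D is a knight" is False, as required.
As a knight, C's statement "at least three of us are knights" should be True; it is.
D is a knave; "F is a knave" is False, as required.
E is a knight, and the claim "if D is a knight, then I am a knave" is indeed True.
F is a knight, so "C is a knave, or D is a knave" must be True — and it is.

A is a knight, B is a knave, C is a knight, D is a knave, E is a knight, and F is a knight.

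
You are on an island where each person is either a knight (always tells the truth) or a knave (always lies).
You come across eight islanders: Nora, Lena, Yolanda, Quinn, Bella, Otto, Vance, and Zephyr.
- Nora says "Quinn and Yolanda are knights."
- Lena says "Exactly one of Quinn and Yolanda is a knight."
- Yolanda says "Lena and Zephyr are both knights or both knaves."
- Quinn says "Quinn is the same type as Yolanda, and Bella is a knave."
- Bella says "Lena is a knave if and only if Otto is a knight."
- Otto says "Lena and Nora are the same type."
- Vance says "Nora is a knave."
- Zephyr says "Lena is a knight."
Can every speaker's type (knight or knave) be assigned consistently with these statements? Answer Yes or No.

Yes

One consistent assignment: Nora=knight, Lena=knave, Yolanda=knight, Quinn=knight, Bella=knave, Otto=knave, Vance=knave, Zephyr=knave.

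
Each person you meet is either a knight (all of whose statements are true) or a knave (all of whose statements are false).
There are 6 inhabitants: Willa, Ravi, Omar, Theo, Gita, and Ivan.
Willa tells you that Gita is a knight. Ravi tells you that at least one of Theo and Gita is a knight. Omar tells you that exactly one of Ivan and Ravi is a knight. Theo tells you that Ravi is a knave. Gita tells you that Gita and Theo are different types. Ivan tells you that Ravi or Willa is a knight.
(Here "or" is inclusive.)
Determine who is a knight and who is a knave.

Knights: Willa, Ravi, Gita, and Ivan. Knaves: Omar and Theo.

Since Willa is a knight, "Gita is a knight" needs to be True, which holds.
Ravi is a knight; "at least one of Theo and Gita is a knight" is True, as required.
Omar (knave): "exactly one of Ivan and Ravi is a knight" — False. ✓
As a knave, Theo's statement "Ravi is a knave" should be False; it is.
As a knight, Gita's statement "Gita and Theo are different types" should be True; it is.
As a knight, Ivan's statement "Ravi or Willa is a knight" should be True; it is.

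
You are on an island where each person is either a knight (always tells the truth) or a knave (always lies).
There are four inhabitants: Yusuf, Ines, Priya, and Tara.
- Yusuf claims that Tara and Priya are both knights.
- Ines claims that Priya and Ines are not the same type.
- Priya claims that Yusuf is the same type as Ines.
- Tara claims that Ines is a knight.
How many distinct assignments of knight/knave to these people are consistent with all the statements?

1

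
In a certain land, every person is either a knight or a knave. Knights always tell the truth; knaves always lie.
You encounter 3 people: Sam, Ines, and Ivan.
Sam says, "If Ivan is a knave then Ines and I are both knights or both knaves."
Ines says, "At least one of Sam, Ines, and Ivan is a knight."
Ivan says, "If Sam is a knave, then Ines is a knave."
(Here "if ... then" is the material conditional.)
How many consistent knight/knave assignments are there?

Consistent assignments:
  Sam=knight, Ines=knight, Ivan=knight
  Sam=knave, Ines=knight, Ivan=knave

2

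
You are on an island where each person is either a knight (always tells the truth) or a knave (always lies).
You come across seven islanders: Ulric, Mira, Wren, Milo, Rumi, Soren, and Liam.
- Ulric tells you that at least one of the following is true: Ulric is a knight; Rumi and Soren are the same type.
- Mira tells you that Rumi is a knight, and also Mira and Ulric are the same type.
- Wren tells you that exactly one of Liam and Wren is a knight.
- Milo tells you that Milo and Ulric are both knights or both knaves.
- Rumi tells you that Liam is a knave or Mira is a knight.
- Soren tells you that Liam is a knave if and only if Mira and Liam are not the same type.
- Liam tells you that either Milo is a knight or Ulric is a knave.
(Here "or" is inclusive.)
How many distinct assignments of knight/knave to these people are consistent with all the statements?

4

Consistent assignments:
  Ulric=knight, Mira=knight, Wren=knight, Milo=knave, Rumi=knight, Soren=knight, Liam=knave
  Ulric=knight, Mira=knight, Wren=knave, Milo=knave, Rumi=knight, Soren=knight, Liam=knave
  Ulric=knight, Mira=knave, Wren=knight, Milo=knave, Rumi=knight, Soren=knave, Liam=knave
  Ulric=knight, Mira=knave, Wren=knave, Milo=knave, Rumi=knight, Soren=knave, Liam=knave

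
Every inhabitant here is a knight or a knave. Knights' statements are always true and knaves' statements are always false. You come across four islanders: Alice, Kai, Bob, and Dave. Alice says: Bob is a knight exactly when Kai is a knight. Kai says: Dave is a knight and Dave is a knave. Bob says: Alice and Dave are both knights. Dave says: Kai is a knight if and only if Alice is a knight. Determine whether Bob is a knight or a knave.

Bob is a knave.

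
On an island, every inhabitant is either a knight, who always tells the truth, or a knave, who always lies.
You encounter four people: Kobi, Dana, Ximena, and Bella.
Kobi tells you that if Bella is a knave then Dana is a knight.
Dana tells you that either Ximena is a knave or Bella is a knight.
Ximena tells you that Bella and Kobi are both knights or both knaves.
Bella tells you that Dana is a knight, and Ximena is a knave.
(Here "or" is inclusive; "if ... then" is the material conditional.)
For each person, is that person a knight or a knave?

Kobi is a knave, Dana is a knave, Ximena is a knight, and Bella is a knave.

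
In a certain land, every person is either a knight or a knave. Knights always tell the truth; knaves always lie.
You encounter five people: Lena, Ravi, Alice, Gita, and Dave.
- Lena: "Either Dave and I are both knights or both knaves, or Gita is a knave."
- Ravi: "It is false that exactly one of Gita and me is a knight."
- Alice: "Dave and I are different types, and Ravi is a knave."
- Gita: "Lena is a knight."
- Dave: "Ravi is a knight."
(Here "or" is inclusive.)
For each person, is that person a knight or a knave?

Lena is a knight, Ravi is a knight, Alice is a knave, Gita is a knight, and Dave is a knight.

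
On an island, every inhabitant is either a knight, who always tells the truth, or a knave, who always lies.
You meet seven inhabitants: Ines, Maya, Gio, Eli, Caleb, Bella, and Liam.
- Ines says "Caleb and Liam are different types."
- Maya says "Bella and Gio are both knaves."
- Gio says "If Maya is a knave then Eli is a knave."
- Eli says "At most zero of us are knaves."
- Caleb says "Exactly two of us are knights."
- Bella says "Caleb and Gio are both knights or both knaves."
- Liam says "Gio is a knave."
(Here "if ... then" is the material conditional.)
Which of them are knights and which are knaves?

Ines is a knave, Maya is a knave, Gio is a knight, Eli is a knave, Caleb is a knave, Bella is a knave, and Liam is a knave.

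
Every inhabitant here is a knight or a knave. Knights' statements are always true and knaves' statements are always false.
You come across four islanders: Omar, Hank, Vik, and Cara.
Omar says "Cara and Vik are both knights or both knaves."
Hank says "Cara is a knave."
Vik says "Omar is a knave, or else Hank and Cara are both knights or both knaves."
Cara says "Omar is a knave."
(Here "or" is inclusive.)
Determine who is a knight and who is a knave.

Omar (knight): "Cara and Vik are both knights or both knaves" — true. ✓
As a knight, Hank's statement "Cara is a knave" should be true; it is.
Since Vik is a knave, "Omar is a knave, or else Hank and Cara are both knights or both knaves" needs to be False, which holds.
Cara is a knave, so "Omar is a knave" must be False — and it is.

Knights: Omar and Hank. Knaves: Vik and Cara.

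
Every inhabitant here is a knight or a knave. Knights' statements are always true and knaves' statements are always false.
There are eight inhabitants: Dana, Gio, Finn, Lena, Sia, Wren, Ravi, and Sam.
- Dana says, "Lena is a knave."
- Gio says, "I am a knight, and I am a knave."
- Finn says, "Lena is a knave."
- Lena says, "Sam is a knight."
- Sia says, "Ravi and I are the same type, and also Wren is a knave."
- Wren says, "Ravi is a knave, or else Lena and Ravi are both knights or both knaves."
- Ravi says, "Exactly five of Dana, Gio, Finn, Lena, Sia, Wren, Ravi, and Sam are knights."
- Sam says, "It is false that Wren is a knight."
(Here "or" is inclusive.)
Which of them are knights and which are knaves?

As a knight, Dana's statement "Lena is a knave" should be True; it is.
Gio (knave): "I am a knight, and I am a knave" — False. ✓
Finn is a knight, and the claim "Lena is a knave" is indeed True.
Lena is a knave; "Sam is a knight" is False, as required.
Sia (knave): "Ravi and I are the same type, and also Wren is a knave" — False. ✓
Wren is a knight; "Ravi is a knave, or else Lena and Ravi are both knights or both knaves" is True, as required.
Since Ravi is a knave, "exactly five of Dana, Gio, Finn, Lena, Sia, Wren, Ravi, and Sam are knights" needs to be False, which holds.
Sam is a knave, and the claim "it is false that Wren is a knight" is indeed False.

Dana is a knight, Gio is a knave, Finn is a knight, Lena is a knave, Sia is a knave, Wren is a knight, Ravi is a knave, and Sam is a knave.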